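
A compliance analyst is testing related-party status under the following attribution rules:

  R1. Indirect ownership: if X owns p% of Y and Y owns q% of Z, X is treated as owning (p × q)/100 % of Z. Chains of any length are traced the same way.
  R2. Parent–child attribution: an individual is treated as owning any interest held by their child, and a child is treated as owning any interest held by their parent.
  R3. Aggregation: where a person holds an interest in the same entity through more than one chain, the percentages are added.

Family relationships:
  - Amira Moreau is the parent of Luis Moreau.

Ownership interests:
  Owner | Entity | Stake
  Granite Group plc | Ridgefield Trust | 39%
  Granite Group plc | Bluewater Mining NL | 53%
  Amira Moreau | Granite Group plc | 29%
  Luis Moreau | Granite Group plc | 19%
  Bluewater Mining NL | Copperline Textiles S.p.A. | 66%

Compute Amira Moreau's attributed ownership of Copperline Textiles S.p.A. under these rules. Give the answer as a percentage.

By parent–child attribution (R2), Amira Moreau is treated as also owning Luis Moreau's interest in Granite Group plc, giving 29% + 19% = 48%.
Chain via Granite Group plc → Bluewater Mining NL (R1): 48% × 53% × 66% = 16.7904% of Copperline Textiles S.p.A.

16.7904%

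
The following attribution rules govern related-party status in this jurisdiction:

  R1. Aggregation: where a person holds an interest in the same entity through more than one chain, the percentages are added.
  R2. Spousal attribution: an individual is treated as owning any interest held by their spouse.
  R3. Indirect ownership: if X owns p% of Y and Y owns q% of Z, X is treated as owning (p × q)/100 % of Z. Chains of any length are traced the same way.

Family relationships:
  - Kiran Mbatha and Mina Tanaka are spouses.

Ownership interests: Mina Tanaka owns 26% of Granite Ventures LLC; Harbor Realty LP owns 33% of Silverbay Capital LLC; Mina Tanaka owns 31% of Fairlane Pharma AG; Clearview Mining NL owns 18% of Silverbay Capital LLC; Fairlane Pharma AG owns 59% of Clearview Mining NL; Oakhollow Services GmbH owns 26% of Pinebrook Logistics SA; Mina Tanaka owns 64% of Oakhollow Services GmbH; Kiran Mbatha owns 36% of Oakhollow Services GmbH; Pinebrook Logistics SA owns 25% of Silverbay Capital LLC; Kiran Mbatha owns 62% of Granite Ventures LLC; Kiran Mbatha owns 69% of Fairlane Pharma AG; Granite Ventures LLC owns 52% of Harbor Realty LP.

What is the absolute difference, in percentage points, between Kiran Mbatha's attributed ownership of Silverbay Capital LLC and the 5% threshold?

27.2208

By spousal attribution (R2), Kiran Mbatha is treated as also owning Mina Tanaka's interest in Fairlane Pharma AG, giving 69% + 31% = 100%.
By spousal attribution (R2), Kiran Mbatha is treated as also owning Mina Tanaka's interest in Oakhollow Services GmbH, giving 36% + 64% = 100%.
By spousal attribution (R2), Kiran Mbatha is treated as also owning Mina Tanaka's interest in Granite Ventures LLC, giving 62% + 26% = 88%.
Chain via Fairlane Pharma AG → Clearview Mining NL (R3): 100% × 59% × 18% = 10.62% of Silverbay Capital LLC.
Chain via Oakhollow Services GmbH → Pinebrook Logistics SA (R3): 100% × 26% × 25% = 6.5% of Silverbay Capital LLC.
Chain via Granite Ventures LLC → Harbor Realty LP (R3): 88% × 52% × 33% = 15.1008% of Silverbay Capital LLC.
Aggregating (R1): 10.62% + 6.5% + 15.1008% = 32.2208%.
32.2208% exceeds the 5% threshold by 27.2208 percentage points.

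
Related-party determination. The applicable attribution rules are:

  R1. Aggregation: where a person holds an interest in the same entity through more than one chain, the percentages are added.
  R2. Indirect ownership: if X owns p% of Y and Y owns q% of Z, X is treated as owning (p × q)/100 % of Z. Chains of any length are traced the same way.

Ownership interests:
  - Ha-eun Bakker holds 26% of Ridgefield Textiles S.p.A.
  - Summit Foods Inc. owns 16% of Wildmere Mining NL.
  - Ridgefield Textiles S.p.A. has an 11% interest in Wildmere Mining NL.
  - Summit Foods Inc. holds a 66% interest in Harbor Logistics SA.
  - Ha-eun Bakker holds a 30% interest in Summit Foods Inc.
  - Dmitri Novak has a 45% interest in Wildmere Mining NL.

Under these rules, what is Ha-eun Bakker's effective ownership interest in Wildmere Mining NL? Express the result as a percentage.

Chain via Summit Foods Inc. (R2): 30% × 16% = 4.8% of Wildmere Mining NL.
Chain via Ridgefield Textiles S.p.A. (R2): 26% × 11% = 2.86% of Wildmere Mining NL.
Aggregating (R1): 4.8% + 2.86% = 7.66%.

7.66%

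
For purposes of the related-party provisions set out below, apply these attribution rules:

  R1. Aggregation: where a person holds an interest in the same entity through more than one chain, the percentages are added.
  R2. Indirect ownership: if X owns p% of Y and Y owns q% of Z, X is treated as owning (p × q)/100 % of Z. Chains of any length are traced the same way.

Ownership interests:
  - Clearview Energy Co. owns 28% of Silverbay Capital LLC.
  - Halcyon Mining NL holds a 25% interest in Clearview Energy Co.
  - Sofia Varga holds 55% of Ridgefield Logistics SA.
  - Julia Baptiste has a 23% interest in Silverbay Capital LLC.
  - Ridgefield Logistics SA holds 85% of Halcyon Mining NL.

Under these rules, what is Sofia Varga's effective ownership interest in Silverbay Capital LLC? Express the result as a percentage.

3.2725%

Chain via Ridgefield Logistics SA → Halcyon Mining NL → Clearview Energy Co. (R2): 55% × 85% × 25% × 28% = 3.2725% of Silverbay Capital LLC.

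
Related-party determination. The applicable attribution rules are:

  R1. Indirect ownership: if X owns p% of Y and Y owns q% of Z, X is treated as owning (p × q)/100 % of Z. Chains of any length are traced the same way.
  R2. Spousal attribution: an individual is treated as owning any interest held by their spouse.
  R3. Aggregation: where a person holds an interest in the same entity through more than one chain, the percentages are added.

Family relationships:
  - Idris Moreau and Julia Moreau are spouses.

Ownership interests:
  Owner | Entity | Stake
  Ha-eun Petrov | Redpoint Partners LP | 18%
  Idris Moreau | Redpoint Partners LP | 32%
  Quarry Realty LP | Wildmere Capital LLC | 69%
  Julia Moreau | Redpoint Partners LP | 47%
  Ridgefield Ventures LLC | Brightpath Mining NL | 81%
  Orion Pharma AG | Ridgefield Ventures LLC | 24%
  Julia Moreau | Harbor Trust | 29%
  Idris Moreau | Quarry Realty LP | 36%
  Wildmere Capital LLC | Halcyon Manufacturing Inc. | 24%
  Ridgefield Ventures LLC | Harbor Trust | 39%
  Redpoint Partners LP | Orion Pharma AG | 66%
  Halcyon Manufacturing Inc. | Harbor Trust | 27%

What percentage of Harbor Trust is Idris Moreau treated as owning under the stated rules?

35.489936%

By spousal attribution (R2), Idris Moreau is treated as also owning Julia Moreau's interest in Redpoint Partners LP, giving 32% + 47% = 79%.
By spousal attribution (R2), Idris Moreau is treated as owning Julia Moreau's 29% interest in Harbor Trust.
Chain via Quarry Realty LP → Wildmere Capital LLC → Halcyon Manufacturing Inc. (R1): 36% × 69% × 24% × 27% = 1.609632% of Harbor Trust.
Chain via Redpoint Partners LP → Orion Pharma AG → Ridgefield Ventures LLC (R1): 79% × 66% × 24% × 39% = 4.880304% of Harbor Trust.
Direct interest in Harbor Trust: 29%.
Aggregating (R3): 1.609632% + 4.880304% + 29% = 35.489936%.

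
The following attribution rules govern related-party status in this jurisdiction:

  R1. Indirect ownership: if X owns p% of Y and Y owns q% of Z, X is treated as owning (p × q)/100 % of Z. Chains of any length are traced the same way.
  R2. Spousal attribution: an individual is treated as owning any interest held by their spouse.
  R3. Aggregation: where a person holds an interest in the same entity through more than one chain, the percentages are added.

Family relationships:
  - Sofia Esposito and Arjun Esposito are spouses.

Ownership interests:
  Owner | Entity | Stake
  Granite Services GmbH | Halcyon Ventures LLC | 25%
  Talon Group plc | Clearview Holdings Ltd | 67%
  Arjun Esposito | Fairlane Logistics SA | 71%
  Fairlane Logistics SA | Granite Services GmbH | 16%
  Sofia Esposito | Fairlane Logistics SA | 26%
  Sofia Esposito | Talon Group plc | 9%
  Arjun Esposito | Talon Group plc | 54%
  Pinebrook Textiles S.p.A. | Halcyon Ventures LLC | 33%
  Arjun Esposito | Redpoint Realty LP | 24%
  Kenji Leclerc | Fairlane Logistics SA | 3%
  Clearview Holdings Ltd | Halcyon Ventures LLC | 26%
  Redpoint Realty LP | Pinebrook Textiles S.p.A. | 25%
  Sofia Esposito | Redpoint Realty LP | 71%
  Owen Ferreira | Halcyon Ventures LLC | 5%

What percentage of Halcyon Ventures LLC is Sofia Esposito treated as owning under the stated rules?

22.6921%

By spousal attribution (R2), Sofia Esposito is treated as also owning Arjun Esposito's interest in Fairlane Logistics SA, giving 26% + 71% = 97%.
By spousal attribution (R2), Sofia Esposito is treated as also owning Arjun Esposito's interest in Redpoint Realty LP, giving 71% + 24% = 95%.
By spousal attribution (R2), Sofia Esposito is treated as also owning Arjun Esposito's interest in Talon Group plc, giving 9% + 54% = 63%.
Chain via Fairlane Logistics SA → Granite Services GmbH (R1): 97% × 16% × 25% = 3.88% of Halcyon Ventures LLC.
Chain via Redpoint Realty LP → Pinebrook Textiles S.p.A. (R1): 95% × 25% × 33% = 7.8375% of Halcyon Ventures LLC.
Chain via Talon Group plc → Clearview Holdings Ltd (R1): 63% × 67% × 26% = 10.9746% of Halcyon Ventures LLC.
Aggregating (R3): 3.88% + 7.8375% + 10.9746% = 22.6921%.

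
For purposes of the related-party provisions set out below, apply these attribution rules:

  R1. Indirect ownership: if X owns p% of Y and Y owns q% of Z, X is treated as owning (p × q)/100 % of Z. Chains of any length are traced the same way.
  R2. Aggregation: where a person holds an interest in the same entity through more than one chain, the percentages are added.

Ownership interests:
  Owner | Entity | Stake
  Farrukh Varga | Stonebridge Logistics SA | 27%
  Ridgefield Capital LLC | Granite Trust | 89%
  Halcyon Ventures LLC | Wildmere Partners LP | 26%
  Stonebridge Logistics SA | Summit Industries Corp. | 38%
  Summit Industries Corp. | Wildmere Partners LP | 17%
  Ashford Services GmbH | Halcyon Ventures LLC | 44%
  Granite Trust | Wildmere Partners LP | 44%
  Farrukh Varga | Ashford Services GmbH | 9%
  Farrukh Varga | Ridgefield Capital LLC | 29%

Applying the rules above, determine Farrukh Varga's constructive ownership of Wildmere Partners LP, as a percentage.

14.1302%

Chain via Stonebridge Logistics SA → Summit Industries Corp. (R1): 27% × 38% × 17% = 1.7442% of Wildmere Partners LP.
Chain via Ashford Services GmbH → Halcyon Ventures LLC (R1): 9% × 44% × 26% = 1.0296% of Wildmere Partners LP.
Chain via Ridgefield Capital LLC → Granite Trust (R1): 29% × 89% × 44% = 11.3564% of Wildmere Partners LP.
Aggregating (R2): 1.7442% + 1.0296% + 11.3564% = 14.1302%.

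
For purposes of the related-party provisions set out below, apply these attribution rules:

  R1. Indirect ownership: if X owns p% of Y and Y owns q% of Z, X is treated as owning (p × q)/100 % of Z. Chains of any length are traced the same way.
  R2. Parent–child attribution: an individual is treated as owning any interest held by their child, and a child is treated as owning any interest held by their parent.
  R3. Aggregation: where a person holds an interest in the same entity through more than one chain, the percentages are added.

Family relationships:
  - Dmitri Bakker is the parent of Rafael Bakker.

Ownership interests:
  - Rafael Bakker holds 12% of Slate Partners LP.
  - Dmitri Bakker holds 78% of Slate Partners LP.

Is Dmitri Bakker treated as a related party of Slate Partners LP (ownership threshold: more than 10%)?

By parent–child attribution (R2), Dmitri Bakker is treated as also owning Rafael Bakker's interest in Slate Partners LP, giving 78% + 12% = 90%.
Direct interest in Slate Partners LP: 90%.
90% exceeds the 10% threshold, so Dmitri is a related party to Slate Partners LP.

Yes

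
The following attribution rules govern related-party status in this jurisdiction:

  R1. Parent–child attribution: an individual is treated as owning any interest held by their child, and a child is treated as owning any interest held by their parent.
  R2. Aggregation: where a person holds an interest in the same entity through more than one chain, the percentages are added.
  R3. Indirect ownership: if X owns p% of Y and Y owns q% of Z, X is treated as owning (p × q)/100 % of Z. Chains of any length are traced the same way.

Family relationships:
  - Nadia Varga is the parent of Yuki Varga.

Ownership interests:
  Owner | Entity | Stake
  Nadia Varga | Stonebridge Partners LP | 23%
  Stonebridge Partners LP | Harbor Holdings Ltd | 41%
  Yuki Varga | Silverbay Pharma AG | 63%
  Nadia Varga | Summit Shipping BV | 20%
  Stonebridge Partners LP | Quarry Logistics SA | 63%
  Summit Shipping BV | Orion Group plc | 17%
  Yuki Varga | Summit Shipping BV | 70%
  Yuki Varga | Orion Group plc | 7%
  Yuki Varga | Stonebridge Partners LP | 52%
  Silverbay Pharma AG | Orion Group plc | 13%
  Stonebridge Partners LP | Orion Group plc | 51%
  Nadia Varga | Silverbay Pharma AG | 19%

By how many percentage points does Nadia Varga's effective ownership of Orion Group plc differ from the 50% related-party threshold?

By parent–child attribution (R1), Nadia Varga is treated as also owning Yuki Varga's interest in Summit Shipping BV, giving 20% + 70% = 90%.
By parent–child attribution (R1), Nadia Varga is treated as also owning Yuki Varga's interest in Silverbay Pharma AG, giving 19% + 63% = 82%.
By parent–child attribution (R1), Nadia Varga is treated as also owning Yuki Varga's interest in Stonebridge Partners LP, giving 23% + 52% = 75%.
By parent–child attribution (R1), Nadia Varga is treated as owning Yuki Varga's 7% interest in Orion Group plc.
Chain via Summit Shipping BV (R3): 90% × 17% = 15.3% of Orion Group plc.
Chain via Silverbay Pharma AG (R3): 82% × 13% = 10.66% of Orion Group plc.
Chain via Stonebridge Partners LP (R3): 75% × 51% = 38.25% of Orion Group plc.
Direct interest in Orion Group plc: 7%.
Aggregating (R2): 15.3% + 10.66% + 38.25% + 7% = 71.21%.
71.21% exceeds the 50% threshold by 21.21 percentage points.

21.21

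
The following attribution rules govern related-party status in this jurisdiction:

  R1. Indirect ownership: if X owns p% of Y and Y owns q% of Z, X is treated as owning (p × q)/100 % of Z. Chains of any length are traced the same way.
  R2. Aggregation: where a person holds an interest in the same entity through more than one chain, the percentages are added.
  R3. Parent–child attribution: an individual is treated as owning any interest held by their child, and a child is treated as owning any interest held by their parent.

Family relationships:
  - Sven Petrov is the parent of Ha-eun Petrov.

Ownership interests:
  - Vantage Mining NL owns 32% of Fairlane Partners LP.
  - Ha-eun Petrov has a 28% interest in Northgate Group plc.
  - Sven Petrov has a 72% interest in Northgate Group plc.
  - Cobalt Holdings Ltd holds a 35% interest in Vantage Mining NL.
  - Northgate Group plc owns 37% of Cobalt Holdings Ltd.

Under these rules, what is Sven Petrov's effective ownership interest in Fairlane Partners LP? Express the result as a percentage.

4.144%

By parent–child attribution (R3), Sven Petrov is treated as also owning Ha-eun Petrov's interest in Northgate Group plc, giving 72% + 28% = 100%.
Chain via Northgate Group plc → Cobalt Holdings Ltd → Vantage Mining NL (R1): 100% × 37% × 35% × 32% = 4.144% of Fairlane Partners LP.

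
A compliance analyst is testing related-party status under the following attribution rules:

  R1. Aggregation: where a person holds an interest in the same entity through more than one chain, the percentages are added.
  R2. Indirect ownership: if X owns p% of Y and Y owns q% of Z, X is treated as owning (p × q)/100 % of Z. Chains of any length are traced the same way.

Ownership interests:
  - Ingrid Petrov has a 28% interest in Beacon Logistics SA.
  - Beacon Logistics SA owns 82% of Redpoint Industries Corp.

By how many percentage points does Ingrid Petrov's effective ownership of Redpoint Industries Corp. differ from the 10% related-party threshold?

12.96

Chain via Beacon Logistics SA (R2): 28% × 82% = 22.96% of Redpoint Industries Corp.
22.96% exceeds the 10% threshold by 12.96 percentage points.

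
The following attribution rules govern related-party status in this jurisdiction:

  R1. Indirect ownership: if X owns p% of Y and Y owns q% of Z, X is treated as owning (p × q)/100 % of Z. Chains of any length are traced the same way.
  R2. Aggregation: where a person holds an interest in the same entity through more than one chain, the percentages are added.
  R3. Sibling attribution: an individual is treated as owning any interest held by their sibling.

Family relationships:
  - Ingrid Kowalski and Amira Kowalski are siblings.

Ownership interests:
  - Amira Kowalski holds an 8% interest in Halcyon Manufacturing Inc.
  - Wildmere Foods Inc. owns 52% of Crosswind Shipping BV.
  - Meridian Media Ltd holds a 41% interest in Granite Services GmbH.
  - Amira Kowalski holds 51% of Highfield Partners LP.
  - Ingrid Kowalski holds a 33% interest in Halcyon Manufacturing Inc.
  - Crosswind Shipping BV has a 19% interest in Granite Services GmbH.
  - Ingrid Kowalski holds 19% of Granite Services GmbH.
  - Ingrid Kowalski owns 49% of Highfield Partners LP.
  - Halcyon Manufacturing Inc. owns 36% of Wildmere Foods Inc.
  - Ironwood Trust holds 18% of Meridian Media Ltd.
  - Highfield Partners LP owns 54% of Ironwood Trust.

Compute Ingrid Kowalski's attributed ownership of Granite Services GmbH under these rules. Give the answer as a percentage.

24.443488%

By sibling attribution (R3), Ingrid Kowalski is treated as also owning Amira Kowalski's interest in Highfield Partners LP, giving 49% + 51% = 100%.
By sibling attribution (R3), Ingrid Kowalski is treated as also owning Amira Kowalski's interest in Halcyon Manufacturing Inc, giving 33% + 8% = 41%.
Chain via Highfield Partners LP → Ironwood Trust → Meridian Media Ltd (R1): 100% × 54% × 18% × 41% = 3.9852% of Granite Services GmbH.
Chain via Halcyon Manufacturing Inc. → Wildmere Foods Inc. → Crosswind Shipping BV (R1): 41% × 36% × 52% × 19% = 1.458288% of Granite Services GmbH.
Direct interest in Granite Services GmbH: 19%.
Aggregating (R2): 3.9852% + 1.458288% + 19% = 24.443488%.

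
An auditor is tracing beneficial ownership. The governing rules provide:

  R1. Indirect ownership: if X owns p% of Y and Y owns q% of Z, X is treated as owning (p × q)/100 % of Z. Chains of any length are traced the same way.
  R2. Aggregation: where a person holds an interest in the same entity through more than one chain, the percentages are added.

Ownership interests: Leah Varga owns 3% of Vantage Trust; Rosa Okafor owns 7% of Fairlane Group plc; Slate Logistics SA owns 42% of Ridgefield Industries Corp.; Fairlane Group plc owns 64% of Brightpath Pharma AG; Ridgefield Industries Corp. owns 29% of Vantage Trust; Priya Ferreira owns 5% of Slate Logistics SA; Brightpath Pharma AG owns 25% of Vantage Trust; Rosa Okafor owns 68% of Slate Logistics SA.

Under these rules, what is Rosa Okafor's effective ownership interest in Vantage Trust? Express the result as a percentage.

Chain via Fairlane Group plc → Brightpath Pharma AG (R1): 7% × 64% × 25% = 1.12% of Vantage Trust.
Chain via Slate Logistics SA → Ridgefield Industries Corp. (R1): 68% × 42% × 29% = 8.2824% of Vantage Trust.
Aggregating (R2): 1.12% + 8.2824% = 9.4024%.

9.4024%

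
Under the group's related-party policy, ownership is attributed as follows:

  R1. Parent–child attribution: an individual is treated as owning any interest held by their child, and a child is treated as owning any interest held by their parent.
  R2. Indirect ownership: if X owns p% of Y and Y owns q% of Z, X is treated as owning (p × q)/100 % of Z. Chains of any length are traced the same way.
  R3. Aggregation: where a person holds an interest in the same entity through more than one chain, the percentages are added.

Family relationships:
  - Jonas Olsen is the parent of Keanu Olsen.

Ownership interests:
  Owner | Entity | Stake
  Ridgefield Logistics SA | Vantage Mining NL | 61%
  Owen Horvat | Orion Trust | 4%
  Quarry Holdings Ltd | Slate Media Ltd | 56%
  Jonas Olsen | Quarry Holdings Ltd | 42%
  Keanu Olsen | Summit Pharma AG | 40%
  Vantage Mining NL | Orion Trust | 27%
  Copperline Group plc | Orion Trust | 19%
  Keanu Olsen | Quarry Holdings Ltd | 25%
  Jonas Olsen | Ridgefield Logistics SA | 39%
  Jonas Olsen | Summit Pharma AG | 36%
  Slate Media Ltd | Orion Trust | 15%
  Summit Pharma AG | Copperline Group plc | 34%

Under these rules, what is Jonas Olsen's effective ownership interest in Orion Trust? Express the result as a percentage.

By parent–child attribution (R1), Jonas Olsen is treated as also owning Keanu Olsen's interest in Quarry Holdings Ltd, giving 42% + 25% = 67%.
By parent–child attribution (R1), Jonas Olsen is treated as also owning Keanu Olsen's interest in Summit Pharma AG, giving 36% + 40% = 76%.
Chain via Quarry Holdings Ltd → Slate Media Ltd (R2): 67% × 56% × 15% = 5.628% of Orion Trust.
Chain via Ridgefield Logistics SA → Vantage Mining NL (R2): 39% × 61% × 27% = 6.4233% of Orion Trust.
Chain via Summit Pharma AG → Copperline Group plc (R2): 76% × 34% × 19% = 4.9096% of Orion Trust.
Aggregating (R3): 5.628% + 6.4233% + 4.9096% = 16.9609%.

16.9609%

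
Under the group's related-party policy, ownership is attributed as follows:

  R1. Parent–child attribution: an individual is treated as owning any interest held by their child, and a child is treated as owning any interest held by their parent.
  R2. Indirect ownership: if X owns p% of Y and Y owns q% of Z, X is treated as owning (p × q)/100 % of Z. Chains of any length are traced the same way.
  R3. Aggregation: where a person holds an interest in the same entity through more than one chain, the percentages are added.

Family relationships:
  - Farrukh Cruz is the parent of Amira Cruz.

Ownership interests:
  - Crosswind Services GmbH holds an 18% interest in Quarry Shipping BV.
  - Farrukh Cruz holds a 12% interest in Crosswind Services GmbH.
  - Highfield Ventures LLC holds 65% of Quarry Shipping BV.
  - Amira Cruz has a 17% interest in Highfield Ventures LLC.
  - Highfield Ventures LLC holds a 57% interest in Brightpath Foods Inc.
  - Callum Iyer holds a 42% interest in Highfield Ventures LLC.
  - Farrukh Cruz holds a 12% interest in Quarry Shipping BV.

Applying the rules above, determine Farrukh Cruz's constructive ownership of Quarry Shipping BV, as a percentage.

25.21%

By parent–child attribution (R1), Farrukh Cruz is treated as owning Amira Cruz's 17% interest in Highfield Ventures LLC.
Chain via Crosswind Services GmbH (R2): 12% × 18% = 2.16% of Quarry Shipping BV.
Direct interest in Quarry Shipping BV: 12%.
Chain via Highfield Ventures LLC (R2): 17% × 65% = 11.05% of Quarry Shipping BV.
Aggregating (R3): 2.16% + 12% + 11.05% = 25.21%.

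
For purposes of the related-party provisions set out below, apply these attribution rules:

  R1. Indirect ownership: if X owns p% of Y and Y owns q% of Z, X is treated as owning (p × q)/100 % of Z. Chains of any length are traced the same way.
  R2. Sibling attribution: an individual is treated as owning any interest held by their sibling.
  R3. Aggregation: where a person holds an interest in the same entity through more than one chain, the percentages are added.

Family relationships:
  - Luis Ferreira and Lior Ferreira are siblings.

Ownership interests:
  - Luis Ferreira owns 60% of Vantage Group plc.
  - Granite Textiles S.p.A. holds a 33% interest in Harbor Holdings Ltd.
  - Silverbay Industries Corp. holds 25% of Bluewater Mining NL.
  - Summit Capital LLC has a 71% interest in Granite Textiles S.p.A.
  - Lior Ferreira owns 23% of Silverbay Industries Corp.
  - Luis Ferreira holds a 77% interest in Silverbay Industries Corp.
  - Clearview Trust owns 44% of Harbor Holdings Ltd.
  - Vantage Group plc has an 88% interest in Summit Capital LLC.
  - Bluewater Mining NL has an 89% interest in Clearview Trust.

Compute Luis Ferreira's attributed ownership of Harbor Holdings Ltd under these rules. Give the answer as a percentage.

By sibling attribution (R2), Luis Ferreira is treated as also owning Lior Ferreira's interest in Silverbay Industries Corp, giving 77% + 23% = 100%.
Chain via Silverbay Industries Corp. → Bluewater Mining NL → Clearview Trust (R1): 100% × 25% × 89% × 44% = 9.79% of Harbor Holdings Ltd.
Chain via Vantage Group plc → Summit Capital LLC → Granite Textiles S.p.A. (R1): 60% × 88% × 71% × 33% = 12.37104% of Harbor Holdings Ltd.
Aggregating (R3): 9.79% + 12.37104% = 22.16104%.

22.16104%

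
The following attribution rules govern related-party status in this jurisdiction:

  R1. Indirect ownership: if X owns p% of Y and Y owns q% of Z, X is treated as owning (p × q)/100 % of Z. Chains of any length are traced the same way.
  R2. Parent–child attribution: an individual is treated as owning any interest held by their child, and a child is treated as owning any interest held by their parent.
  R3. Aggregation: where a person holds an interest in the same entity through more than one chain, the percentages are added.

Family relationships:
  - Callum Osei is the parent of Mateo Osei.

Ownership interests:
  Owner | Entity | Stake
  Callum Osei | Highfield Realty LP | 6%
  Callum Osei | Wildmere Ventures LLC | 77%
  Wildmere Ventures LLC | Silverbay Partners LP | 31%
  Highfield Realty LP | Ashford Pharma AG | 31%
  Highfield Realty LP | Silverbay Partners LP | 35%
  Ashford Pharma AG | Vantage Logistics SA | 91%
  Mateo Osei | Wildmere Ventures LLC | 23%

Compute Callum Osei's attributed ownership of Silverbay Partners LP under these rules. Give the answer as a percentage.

By parent–child attribution (R2), Callum Osei is treated as also owning Mateo Osei's interest in Wildmere Ventures LLC, giving 77% + 23% = 100%.
Chain via Highfield Realty LP (R1): 6% × 35% = 2.1% of Silverbay Partners LP.
Chain via Wildmere Ventures LLC (R1): 100% × 31% = 31% of Silverbay Partners LP.
Aggregating (R3): 2.1% + 31% = 33.1%.

33.1%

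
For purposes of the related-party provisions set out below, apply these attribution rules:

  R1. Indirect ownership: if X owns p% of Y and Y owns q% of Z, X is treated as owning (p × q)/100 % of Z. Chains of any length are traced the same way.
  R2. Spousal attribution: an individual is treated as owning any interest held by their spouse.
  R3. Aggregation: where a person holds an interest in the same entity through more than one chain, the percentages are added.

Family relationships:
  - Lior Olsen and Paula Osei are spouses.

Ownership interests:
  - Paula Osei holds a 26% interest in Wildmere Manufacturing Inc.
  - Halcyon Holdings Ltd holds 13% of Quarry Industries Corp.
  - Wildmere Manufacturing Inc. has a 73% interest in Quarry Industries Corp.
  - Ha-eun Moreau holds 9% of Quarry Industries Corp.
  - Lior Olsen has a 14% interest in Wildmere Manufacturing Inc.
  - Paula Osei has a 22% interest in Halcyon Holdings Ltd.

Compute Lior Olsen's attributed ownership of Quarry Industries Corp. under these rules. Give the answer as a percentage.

By spousal attribution (R2), Lior Olsen is treated as also owning Paula Osei's interest in Wildmere Manufacturing Inc, giving 14% + 26% = 40%.
By spousal attribution (R2), Lior Olsen is treated as owning Paula Osei's 22% interest in Halcyon Holdings Ltd.
Chain via Wildmere Manufacturing Inc. (R1): 40% × 73% = 29.2% of Quarry Industries Corp.
Chain via Halcyon Holdings Ltd (R1): 22% × 13% = 2.86% of Quarry Industries Corp.
Aggregating (R3): 29.2% + 2.86% = 32.06%.

32.06%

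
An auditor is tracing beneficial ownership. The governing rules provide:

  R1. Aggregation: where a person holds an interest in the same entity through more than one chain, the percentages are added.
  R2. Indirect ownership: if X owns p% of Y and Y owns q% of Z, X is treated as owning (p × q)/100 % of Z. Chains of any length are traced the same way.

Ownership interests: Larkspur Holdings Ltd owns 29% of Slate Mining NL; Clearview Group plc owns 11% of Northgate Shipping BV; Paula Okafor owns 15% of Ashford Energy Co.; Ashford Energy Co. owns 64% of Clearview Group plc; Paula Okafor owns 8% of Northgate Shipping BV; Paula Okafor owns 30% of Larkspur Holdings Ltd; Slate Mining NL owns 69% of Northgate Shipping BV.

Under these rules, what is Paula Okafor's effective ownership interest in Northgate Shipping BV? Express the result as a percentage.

15.059%

Chain via Ashford Energy Co. → Clearview Group plc (R2): 15% × 64% × 11% = 1.056% of Northgate Shipping BV.
Chain via Larkspur Holdings Ltd → Slate Mining NL (R2): 30% × 29% × 69% = 6.003% of Northgate Shipping BV.
Direct interest in Northgate Shipping BV: 8%.
Aggregating (R1): 1.056% + 6.003% + 8% = 15.059%.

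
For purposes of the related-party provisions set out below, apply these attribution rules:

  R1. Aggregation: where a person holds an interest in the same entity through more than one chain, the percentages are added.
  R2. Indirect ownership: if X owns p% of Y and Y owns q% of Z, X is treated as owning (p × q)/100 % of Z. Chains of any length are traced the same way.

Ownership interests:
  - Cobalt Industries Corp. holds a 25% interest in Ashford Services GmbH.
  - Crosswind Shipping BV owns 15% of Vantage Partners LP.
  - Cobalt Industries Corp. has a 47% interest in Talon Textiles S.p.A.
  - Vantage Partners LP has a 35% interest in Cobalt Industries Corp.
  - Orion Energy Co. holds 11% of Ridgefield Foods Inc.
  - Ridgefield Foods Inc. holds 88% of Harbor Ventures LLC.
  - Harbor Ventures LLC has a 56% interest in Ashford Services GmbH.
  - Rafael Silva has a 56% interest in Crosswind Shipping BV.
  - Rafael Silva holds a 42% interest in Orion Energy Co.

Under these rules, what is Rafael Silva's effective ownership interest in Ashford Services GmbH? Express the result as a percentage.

3.011736%

Chain via Crosswind Shipping BV → Vantage Partners LP → Cobalt Industries Corp. (R2): 56% × 15% × 35% × 25% = 0.735% of Ashford Services GmbH.
Chain via Orion Energy Co. → Ridgefield Foods Inc. → Harbor Ventures LLC (R2): 42% × 11% × 88% × 56% = 2.276736% of Ashford Services GmbH.
Aggregating (R1): 0.735% + 2.276736% = 3.011736%.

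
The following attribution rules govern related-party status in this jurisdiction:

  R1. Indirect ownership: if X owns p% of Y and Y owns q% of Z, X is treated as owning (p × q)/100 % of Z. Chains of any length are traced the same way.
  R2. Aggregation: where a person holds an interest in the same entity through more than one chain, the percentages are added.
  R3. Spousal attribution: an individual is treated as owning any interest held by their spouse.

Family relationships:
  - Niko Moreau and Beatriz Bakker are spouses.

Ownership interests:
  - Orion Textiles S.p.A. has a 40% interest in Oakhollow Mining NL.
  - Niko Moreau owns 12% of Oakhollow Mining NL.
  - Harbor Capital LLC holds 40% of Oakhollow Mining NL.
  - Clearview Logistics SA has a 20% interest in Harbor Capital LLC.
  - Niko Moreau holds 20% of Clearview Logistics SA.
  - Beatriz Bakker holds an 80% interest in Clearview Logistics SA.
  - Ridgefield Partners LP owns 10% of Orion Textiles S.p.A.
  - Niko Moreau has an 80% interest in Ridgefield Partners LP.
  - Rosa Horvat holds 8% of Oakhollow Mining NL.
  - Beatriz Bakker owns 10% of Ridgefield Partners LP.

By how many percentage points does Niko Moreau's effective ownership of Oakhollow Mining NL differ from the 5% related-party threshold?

By spousal attribution (R3), Niko Moreau is treated as also owning Beatriz Bakker's interest in Ridgefield Partners LP, giving 80% + 10% = 90%.
By spousal attribution (R3), Niko Moreau is treated as also owning Beatriz Bakker's interest in Clearview Logistics SA, giving 20% + 80% = 100%.
Chain via Ridgefield Partners LP → Orion Textiles S.p.A. (R1): 90% × 10% × 40% = 3.6% of Oakhollow Mining NL.
Chain via Clearview Logistics SA → Harbor Capital LLC (R1): 100% × 20% × 40% = 8% of Oakhollow Mining NL.
Direct interest in Oakhollow Mining NL: 12%.
Aggregating (R2): 3.6% + 8% + 12% = 23.6%.
23.6% exceeds the 5% threshold by 18.6 percentage points.

18.6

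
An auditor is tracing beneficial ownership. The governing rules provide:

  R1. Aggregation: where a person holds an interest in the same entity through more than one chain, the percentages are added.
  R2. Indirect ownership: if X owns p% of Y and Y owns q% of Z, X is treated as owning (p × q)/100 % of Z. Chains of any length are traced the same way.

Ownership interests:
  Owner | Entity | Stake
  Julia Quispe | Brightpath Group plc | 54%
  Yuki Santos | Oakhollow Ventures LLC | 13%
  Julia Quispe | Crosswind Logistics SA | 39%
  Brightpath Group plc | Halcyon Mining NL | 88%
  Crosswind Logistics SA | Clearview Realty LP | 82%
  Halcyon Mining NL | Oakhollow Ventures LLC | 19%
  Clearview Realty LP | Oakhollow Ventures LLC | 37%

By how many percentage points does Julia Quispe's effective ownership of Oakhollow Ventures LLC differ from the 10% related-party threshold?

Chain via Brightpath Group plc → Halcyon Mining NL (R2): 54% × 88% × 19% = 9.0288% of Oakhollow Ventures LLC.
Chain via Crosswind Logistics SA → Clearview Realty LP (R2): 39% × 82% × 37% = 11.8326% of Oakhollow Ventures LLC.
Aggregating (R1): 9.0288% + 11.8326% = 20.8614%.
20.8614% exceeds the 10% threshold by 10.8614 percentage points.

10.8614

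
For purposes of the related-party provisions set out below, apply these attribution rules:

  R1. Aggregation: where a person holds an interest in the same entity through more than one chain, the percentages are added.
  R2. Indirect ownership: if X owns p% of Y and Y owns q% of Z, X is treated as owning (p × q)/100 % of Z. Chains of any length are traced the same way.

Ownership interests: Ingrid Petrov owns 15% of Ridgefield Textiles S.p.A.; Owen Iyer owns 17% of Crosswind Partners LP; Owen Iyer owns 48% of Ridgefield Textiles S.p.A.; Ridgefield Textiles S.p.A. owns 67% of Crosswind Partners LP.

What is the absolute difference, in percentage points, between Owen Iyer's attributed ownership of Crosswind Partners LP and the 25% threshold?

Chain via Ridgefield Textiles S.p.A. (R2): 48% × 67% = 32.16% of Crosswind Partners LP.
Direct interest in Crosswind Partners LP: 17%.
Aggregating (R1): 32.16% + 17% = 49.16%.
49.16% exceeds the 25% threshold by 24.16 percentage points.

24.16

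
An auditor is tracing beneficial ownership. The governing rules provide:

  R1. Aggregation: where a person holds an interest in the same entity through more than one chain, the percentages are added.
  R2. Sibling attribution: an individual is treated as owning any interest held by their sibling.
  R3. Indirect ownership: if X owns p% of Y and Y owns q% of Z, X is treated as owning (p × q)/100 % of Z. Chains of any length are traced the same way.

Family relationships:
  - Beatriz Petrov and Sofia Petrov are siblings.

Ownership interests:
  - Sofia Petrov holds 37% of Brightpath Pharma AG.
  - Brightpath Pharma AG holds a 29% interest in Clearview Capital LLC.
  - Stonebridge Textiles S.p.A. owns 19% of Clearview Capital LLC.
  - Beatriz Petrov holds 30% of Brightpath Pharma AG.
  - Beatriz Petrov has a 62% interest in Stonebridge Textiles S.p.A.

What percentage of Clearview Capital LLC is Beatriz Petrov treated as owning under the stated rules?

By sibling attribution (R2), Beatriz Petrov is treated as also owning Sofia Petrov's interest in Brightpath Pharma AG, giving 30% + 37% = 67%.
Chain via Brightpath Pharma AG (R3): 67% × 29% = 19.43% of Clearview Capital LLC.
Chain via Stonebridge Textiles S.p.A. (R3): 62% × 19% = 11.78% of Clearview Capital LLC.
Aggregating (R1): 19.43% + 11.78% = 31.21%.

31.21%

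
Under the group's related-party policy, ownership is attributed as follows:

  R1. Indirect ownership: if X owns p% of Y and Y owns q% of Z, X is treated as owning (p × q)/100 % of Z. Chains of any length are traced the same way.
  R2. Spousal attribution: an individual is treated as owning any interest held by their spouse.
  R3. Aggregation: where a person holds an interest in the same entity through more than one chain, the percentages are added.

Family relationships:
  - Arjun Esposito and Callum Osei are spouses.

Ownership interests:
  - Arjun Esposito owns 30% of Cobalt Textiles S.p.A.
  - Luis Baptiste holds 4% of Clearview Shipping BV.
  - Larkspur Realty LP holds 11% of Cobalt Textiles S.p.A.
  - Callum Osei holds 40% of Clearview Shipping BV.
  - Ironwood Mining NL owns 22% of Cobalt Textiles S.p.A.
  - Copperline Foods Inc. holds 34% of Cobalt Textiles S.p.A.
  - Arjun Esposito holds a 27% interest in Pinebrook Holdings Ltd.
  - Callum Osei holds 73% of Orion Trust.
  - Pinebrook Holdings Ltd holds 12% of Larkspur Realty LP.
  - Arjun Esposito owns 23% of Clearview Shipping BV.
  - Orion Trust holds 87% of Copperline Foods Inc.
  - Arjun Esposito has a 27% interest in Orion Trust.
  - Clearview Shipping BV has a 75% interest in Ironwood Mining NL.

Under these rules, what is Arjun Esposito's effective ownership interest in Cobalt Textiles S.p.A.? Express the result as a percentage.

By spousal attribution (R2), Arjun Esposito is treated as also owning Callum Osei's interest in Clearview Shipping BV, giving 23% + 40% = 63%.
By spousal attribution (R2), Arjun Esposito is treated as also owning Callum Osei's interest in Orion Trust, giving 27% + 73% = 100%.
Chain via Clearview Shipping BV → Ironwood Mining NL (R1): 63% × 75% × 22% = 10.395% of Cobalt Textiles S.p.A.
Chain via Orion Trust → Copperline Foods Inc. (R1): 100% × 87% × 34% = 29.58% of Cobalt Textiles S.p.A.
Chain via Pinebrook Holdings Ltd → Larkspur Realty LP (R1): 27% × 12% × 11% = 0.3564% of Cobalt Textiles S.p.A.
Direct interest in Cobalt Textiles S.p.A: 30%.
Aggregating (R3): 10.395% + 29.58% + 0.3564% + 30% = 70.3314%.

70.3314%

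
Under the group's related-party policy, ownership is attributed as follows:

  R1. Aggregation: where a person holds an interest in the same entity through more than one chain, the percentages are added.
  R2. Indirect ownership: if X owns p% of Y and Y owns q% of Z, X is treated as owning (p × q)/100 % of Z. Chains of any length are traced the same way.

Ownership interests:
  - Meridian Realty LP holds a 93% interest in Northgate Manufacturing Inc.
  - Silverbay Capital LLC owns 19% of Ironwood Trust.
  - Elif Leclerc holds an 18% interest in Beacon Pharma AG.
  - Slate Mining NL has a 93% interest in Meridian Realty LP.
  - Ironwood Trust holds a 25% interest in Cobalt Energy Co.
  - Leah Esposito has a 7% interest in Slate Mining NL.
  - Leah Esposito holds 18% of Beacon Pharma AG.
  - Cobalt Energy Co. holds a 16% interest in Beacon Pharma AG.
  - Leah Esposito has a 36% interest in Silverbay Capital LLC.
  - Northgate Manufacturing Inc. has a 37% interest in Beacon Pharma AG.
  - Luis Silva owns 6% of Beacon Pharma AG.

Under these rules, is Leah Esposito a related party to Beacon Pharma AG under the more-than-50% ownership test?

No

Chain via Silverbay Capital LLC → Ironwood Trust → Cobalt Energy Co. (R2): 36% × 19% × 25% × 16% = 0.2736% of Beacon Pharma AG.
Chain via Slate Mining NL → Meridian Realty LP → Northgate Manufacturing Inc. (R2): 7% × 93% × 93% × 37% = 2.240091% of Beacon Pharma AG.
Direct interest in Beacon Pharma AG: 18%.
Aggregating (R1): 0.2736% + 2.240091% + 18% = 20.513691%.
20.513691% does not exceed the 50% threshold, so Leah is not a related party to Beacon Pharma AG.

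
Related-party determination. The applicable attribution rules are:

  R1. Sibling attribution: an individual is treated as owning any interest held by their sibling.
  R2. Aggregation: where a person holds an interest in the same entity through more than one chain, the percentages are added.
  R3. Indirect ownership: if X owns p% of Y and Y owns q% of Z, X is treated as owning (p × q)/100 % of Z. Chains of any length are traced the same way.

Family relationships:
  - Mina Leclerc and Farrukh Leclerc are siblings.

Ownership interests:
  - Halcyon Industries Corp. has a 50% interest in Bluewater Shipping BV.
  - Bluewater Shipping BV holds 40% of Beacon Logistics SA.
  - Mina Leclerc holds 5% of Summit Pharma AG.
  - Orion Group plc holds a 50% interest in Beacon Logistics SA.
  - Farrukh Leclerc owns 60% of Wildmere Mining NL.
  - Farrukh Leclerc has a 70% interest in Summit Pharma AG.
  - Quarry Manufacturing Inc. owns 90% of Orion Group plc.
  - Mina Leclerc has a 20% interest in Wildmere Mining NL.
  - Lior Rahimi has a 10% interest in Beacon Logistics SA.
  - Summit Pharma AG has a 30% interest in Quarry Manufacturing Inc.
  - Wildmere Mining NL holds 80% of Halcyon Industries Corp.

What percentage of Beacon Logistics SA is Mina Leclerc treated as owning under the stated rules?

By sibling attribution (R1), Mina Leclerc is treated as also owning Farrukh Leclerc's interest in Wildmere Mining NL, giving 20% + 60% = 80%.
By sibling attribution (R1), Mina Leclerc is treated as also owning Farrukh Leclerc's interest in Summit Pharma AG, giving 5% + 70% = 75%.
Chain via Wildmere Mining NL → Halcyon Industries Corp. → Bluewater Shipping BV (R3): 80% × 80% × 50% × 40% = 12.8% of Beacon Logistics SA.
Chain via Summit Pharma AG → Quarry Manufacturing Inc. → Orion Group plc (R3): 75% × 30% × 90% × 50% = 10.125% of Beacon Logistics SA.
Aggregating (R2): 12.8% + 10.125% = 22.925%.

22.925%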